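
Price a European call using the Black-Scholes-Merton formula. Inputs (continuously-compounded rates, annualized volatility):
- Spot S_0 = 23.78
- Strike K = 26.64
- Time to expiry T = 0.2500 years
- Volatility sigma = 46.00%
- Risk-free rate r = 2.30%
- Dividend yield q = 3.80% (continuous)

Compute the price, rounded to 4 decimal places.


d1 = (ln(S/K) + (r - q + 0.5*sigma^2) * T) / (sigma * sqrt(T)) = -0.39508241
d2 = d1 - sigma * sqrt(T) = -0.62508241
exp(-rT) = 0.99426650; exp(-qT) = 0.99054498
C = S_0 * exp(-qT) * N(d1) - K * exp(-rT) * N(d2)
N(d1) = 0.34639103; N(d2) = 0.26595849
C = 23.7800 * 0.99054498 * 0.34639103 - 26.6400 * 0.99426650 * 0.26595849 = 1.1148

Answer: Price = 1.1148


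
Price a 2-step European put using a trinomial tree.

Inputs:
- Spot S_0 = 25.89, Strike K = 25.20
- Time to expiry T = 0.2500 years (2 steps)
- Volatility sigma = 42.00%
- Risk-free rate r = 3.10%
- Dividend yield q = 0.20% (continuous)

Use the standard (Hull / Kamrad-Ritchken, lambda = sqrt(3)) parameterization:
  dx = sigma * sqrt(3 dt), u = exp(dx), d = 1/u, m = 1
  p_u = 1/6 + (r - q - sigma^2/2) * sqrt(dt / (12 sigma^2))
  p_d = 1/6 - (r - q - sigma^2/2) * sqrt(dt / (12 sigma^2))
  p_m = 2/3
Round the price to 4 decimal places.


dt = T/N = 0.125000; dx = sigma*sqrt(3*dt) = 0.257196
u = exp(dx) = 1.293299; d = 1/u = 0.773216
p_u = 0.152281, p_m = 0.666667, p_d = 0.181053
Discount per step: exp(-r*dt) = 0.996132
Stock lattice S(k, j) with j the centered position index:
  k=0: S(0,+0) = 25.8900
  k=1: S(1,-1) = 20.0186; S(1,+0) = 25.8900; S(1,+1) = 33.4835
  k=2: S(2,-2) = 15.4787; S(2,-1) = 20.0186; S(2,+0) = 25.8900; S(2,+1) = 33.4835; S(2,+2) = 43.3042
Terminal payoffs V(N, j) = max(K - S_T, 0):
  V(2,-2) = 9.721315; V(2,-1) = 5.181429; V(2,+0) = 0.000000; V(2,+1) = 0.000000; V(2,+2) = 0.000000
Backward induction: V(k, j) = exp(-r*dt) * [p_u * V(k+1, j+1) + p_m * V(k+1, j) + p_d * V(k+1, j-1)]
  V(1,-1) = exp(-r*dt) * [p_u*0.000000 + p_m*5.181429 + p_d*9.721315] = 5.194189
  V(1,+0) = exp(-r*dt) * [p_u*0.000000 + p_m*0.000000 + p_d*5.181429] = 0.934483
  V(1,+1) = exp(-r*dt) * [p_u*0.000000 + p_m*0.000000 + p_d*0.000000] = 0.000000
  V(0,+0) = exp(-r*dt) * [p_u*0.000000 + p_m*0.934483 + p_d*5.194189] = 1.557363

Answer: Price = V(0,0) = 1.5574


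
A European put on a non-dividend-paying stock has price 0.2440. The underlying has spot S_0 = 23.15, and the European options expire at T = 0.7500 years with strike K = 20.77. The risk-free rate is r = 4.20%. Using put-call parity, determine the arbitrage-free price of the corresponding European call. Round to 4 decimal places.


Put-call parity: C - P = S_0 * exp(-qT) - K * exp(-rT).
S_0 * exp(-qT) = 23.1500 * 1.00000000 = 23.15000000
K * exp(-rT) = 20.7700 * 0.96899096 = 20.12594217
C = P + S*exp(-qT) - K*exp(-rT)
C = 0.2440 + 23.15000000 - 20.12594217 = 3.2681

Answer: Call price = 3.2681


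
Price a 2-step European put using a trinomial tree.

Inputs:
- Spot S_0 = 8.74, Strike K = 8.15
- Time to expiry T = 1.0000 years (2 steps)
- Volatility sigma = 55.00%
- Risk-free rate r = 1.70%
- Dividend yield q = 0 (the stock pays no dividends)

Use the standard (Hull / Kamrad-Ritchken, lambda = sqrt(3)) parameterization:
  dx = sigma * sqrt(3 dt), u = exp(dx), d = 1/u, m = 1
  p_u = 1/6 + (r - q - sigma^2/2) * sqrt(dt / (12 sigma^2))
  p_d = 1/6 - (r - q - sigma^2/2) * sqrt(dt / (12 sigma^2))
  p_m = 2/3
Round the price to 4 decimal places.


dt = T/N = 0.500000; dx = sigma*sqrt(3*dt) = 0.673610
u = exp(dx) = 1.961304; d = 1/u = 0.509865
p_u = 0.116842, p_m = 0.666667, p_d = 0.216492
Discount per step: exp(-r*dt) = 0.991536
Stock lattice S(k, j) with j the centered position index:
  k=0: S(0,+0) = 8.7400
  k=1: S(1,-1) = 4.4562; S(1,+0) = 8.7400; S(1,+1) = 17.1418
  k=2: S(2,-2) = 2.2721; S(2,-1) = 4.4562; S(2,+0) = 8.7400; S(2,+1) = 17.1418; S(2,+2) = 33.6203
Terminal payoffs V(N, j) = max(K - S_T, 0):
  V(2,-2) = 5.877931; V(2,-1) = 3.693782; V(2,+0) = 0.000000; V(2,+1) = 0.000000; V(2,+2) = 0.000000
Backward induction: V(k, j) = exp(-r*dt) * [p_u * V(k+1, j+1) + p_m * V(k+1, j) + p_d * V(k+1, j-1)]
  V(1,-1) = exp(-r*dt) * [p_u*0.000000 + p_m*3.693782 + p_d*5.877931] = 3.703430
  V(1,+0) = exp(-r*dt) * [p_u*0.000000 + p_m*0.000000 + p_d*3.693782] = 0.792904
  V(1,+1) = exp(-r*dt) * [p_u*0.000000 + p_m*0.000000 + p_d*0.000000] = 0.000000
  V(0,+0) = exp(-r*dt) * [p_u*0.000000 + p_m*0.792904 + p_d*3.703430] = 1.319104

Answer: Price = V(0,0) = 1.3191


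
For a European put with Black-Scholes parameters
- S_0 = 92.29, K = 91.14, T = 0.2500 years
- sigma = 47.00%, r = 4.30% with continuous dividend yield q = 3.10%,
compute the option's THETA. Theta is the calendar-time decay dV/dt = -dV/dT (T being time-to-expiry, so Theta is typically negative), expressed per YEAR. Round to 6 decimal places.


d1 = 0.1836234359; d2 = -0.0513765641
phi(d1) = 0.3922729752; exp(-qT) = 0.9922799538; exp(-rT) = 0.9893075748
Theta = -S*exp(-qT)*phi(d1)*sigma/(2*sqrt(T)) + r*K*exp(-rT)*N(-d2) - q*S*exp(-qT)*N(-d1)
N(-d1) = 0.4271544383; N(-d2) = 0.5204872704; sqrt(T) = 0.5000000000
Term 1 = -92.2900 * 0.9922799538 * 0.3922729752 * 0.4700 / (2 * 0.5000000000) = -16.8839909641
Term 2 = 0.0430 * 91.1400 * 0.9893075748 * 0.5204872704 = 2.0179896133
Term 3 = -0.0310 * 92.2900 * 0.9922799538 * 0.4271544383 = -1.2126500270
Theta = -16.8839909641 + (2.0179896133) + (-1.2126500270) = -16.078651

Answer: Theta = -16.078651


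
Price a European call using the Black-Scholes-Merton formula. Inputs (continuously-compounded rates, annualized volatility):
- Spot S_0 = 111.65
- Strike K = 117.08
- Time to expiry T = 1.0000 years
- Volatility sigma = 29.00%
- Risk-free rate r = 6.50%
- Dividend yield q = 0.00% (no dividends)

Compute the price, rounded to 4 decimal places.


Answer: Price = 13.7525

Derivation:
d1 = (ln(S/K) + (r - q + 0.5*sigma^2) * T) / (sigma * sqrt(T)) = 0.20538454
d2 = d1 - sigma * sqrt(T) = -0.08461546
exp(-rT) = 0.93706746; exp(-qT) = 1.00000000
C = S_0 * exp(-qT) * N(d1) - K * exp(-rT) * N(d2)
N(d1) = 0.58136415; N(d2) = 0.46628355
C = 111.6500 * 1.00000000 * 0.58136415 - 117.0800 * 0.93706746 * 0.46628355 = 13.7525


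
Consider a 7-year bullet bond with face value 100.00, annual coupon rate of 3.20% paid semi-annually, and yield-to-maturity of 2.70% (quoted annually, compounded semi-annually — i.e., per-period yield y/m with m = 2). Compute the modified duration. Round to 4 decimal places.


Coupon per period c = face * coupon_rate / m = 1.600000
Periods per year m = 2; per-period yield y/m = 0.013500
Number of cashflows N = 14
Cashflows (t years, CF_t, discount factor 1/(1+y/m)^(m*t), PV):
  t = 0.5000: CF_t = 1.600000, DF = 0.986680, PV = 1.578688
  t = 1.0000: CF_t = 1.600000, DF = 0.973537, PV = 1.557659
  t = 1.5000: CF_t = 1.600000, DF = 0.960569, PV = 1.536911
  t = 2.0000: CF_t = 1.600000, DF = 0.947774, PV = 1.516439
  t = 2.5000: CF_t = 1.600000, DF = 0.935150, PV = 1.496240
  t = 3.0000: CF_t = 1.600000, DF = 0.922694, PV = 1.476310
  t = 3.5000: CF_t = 1.600000, DF = 0.910403, PV = 1.456645
  t = 4.0000: CF_t = 1.600000, DF = 0.898276, PV = 1.437242
  t = 4.5000: CF_t = 1.600000, DF = 0.886311, PV = 1.418098
  t = 5.0000: CF_t = 1.600000, DF = 0.874505, PV = 1.399209
  t = 5.5000: CF_t = 1.600000, DF = 0.862857, PV = 1.380571
  t = 6.0000: CF_t = 1.600000, DF = 0.851363, PV = 1.362181
  t = 6.5000: CF_t = 1.600000, DF = 0.840023, PV = 1.344037
  t = 7.0000: CF_t = 101.600000, DF = 0.828834, PV = 84.209515
Price P = sum_t PV_t = 103.169744
First compute Macaulay numerator sum_t t * PV_t:
  t * PV_t at t = 0.5000: 0.789344
  t * PV_t at t = 1.0000: 1.557659
  t * PV_t at t = 1.5000: 2.305367
  t * PV_t at t = 2.0000: 3.032878
  t * PV_t at t = 2.5000: 3.740600
  t * PV_t at t = 3.0000: 4.428929
  t * PV_t at t = 3.5000: 5.098257
  t * PV_t at t = 4.0000: 5.748969
  t * PV_t at t = 4.5000: 6.381440
  t * PV_t at t = 5.0000: 6.996043
  t * PV_t at t = 5.5000: 7.593140
  t * PV_t at t = 6.0000: 8.173088
  t * PV_t at t = 6.5000: 8.736240
  t * PV_t at t = 7.0000: 589.466604
Macaulay duration D = 654.048558 / 103.169744 = 6.339538
Modified duration = D / (1 + y/m) = 6.339538 / (1 + 0.013500) = 6.255095

Answer: Modified duration = 6.2551


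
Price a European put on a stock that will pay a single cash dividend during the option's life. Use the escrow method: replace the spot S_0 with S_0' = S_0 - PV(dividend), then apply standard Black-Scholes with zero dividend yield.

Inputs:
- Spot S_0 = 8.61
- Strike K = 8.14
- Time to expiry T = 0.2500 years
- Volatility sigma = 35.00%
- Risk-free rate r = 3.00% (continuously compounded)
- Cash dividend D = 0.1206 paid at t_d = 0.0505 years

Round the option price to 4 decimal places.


PV(D) = D * exp(-r * t_d) = 0.1206 * 0.99848615 = 0.12041743
S_0' = S_0 - PV(D) = 8.6100 - 0.12041743 = 8.48958257
d1 = (ln(S_0'/K) + (r + sigma^2/2)*T) / (sigma*sqrt(T)) = 0.37064087
d2 = d1 - sigma*sqrt(T) = 0.19564087
exp(-rT) = 0.99252805
N(-d1) = 0.35545252; N(-d2) = 0.42244564
P = K * exp(-rT) * N(-d2) - S_0' * N(-d1) = 8.1400 * 0.99252805 * 0.42244564 - 8.48958257 * 0.35545252 = 0.3954

Answer: Price = 0.3954


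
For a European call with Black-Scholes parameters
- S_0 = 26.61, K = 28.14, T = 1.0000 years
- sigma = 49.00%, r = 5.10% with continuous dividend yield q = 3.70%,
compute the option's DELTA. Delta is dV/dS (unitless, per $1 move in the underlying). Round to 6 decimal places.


d1 = 0.1594796598; d2 = -0.3305203402
phi(d1) = 0.3939011009; exp(-qT) = 0.9636761353; exp(-rT) = 0.9502786705
N(d1) = 0.5633545088
Delta = exp(-qT) * N(d1) = 0.9636761353 * 0.5633545088 = 0.542891

Answer: Delta = 0.542891


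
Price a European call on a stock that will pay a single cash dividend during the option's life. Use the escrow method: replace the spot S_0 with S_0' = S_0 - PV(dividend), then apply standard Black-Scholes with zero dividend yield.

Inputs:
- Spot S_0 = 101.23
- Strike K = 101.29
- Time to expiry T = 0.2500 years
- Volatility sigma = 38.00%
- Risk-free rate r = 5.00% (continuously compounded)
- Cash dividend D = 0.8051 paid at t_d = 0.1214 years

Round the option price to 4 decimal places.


PV(D) = D * exp(-r * t_d) = 0.8051 * 0.99394839 = 0.80022784
S_0' = S_0 - PV(D) = 101.2300 - 0.80022784 = 100.42977216
d1 = (ln(S_0'/K) + (r + sigma^2/2)*T) / (sigma*sqrt(T)) = 0.11590005
d2 = d1 - sigma*sqrt(T) = -0.07409995
exp(-rT) = 0.98757780
N(d1) = 0.54613412; N(d2) = 0.47046543
C = S_0' * N(d1) - K * exp(-rT) * N(d2) = 100.42977216 * 0.54613412 - 101.2900 * 0.98757780 * 0.47046543 = 7.7866

Answer: Price = 7.7866


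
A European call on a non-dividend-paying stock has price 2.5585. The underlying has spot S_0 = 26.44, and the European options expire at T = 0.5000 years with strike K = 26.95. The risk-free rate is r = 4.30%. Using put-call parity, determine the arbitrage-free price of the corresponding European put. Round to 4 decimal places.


Put-call parity: C - P = S_0 * exp(-qT) - K * exp(-rT).
S_0 * exp(-qT) = 26.4400 * 1.00000000 = 26.44000000
K * exp(-rT) = 26.9500 * 0.97872948 = 26.37675942
P = C - S*exp(-qT) + K*exp(-rT)
P = 2.5585 - 26.44000000 + 26.37675942 = 2.4953

Answer: Put price = 2.4953


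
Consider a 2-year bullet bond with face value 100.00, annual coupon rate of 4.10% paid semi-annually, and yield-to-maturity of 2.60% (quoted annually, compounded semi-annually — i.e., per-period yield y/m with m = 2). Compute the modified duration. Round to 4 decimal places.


Coupon per period c = face * coupon_rate / m = 2.050000
Periods per year m = 2; per-period yield y/m = 0.013000
Number of cashflows N = 4
Cashflows (t years, CF_t, discount factor 1/(1+y/m)^(m*t), PV):
  t = 0.5000: CF_t = 2.050000, DF = 0.987167, PV = 2.023692
  t = 1.0000: CF_t = 2.050000, DF = 0.974498, PV = 1.997722
  t = 1.5000: CF_t = 2.050000, DF = 0.961992, PV = 1.972085
  t = 2.0000: CF_t = 102.050000, DF = 0.949647, PV = 96.911480
Price P = sum_t PV_t = 102.904979
First compute Macaulay numerator sum_t t * PV_t:
  t * PV_t at t = 0.5000: 1.011846
  t * PV_t at t = 1.0000: 1.997722
  t * PV_t at t = 1.5000: 2.958127
  t * PV_t at t = 2.0000: 193.822961
Macaulay duration D = 199.790655 / 102.904979 = 1.941506
Modified duration = D / (1 + y/m) = 1.941506 / (1 + 0.013000) = 1.916591

Answer: Modified duration = 1.9166


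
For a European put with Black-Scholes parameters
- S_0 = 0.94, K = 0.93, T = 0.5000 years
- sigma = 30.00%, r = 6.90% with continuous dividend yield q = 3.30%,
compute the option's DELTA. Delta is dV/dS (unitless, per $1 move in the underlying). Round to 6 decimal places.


d1 = 0.2413369073; d2 = 0.0292048730
phi(d1) = 0.3874919190; exp(-qT) = 0.9836353794; exp(-rT) = 0.9660883397
N(-d1) = 0.4046470041
Delta = -exp(-qT) * N(-d1) = -0.9836353794 * 0.4046470041 = -0.398025

Answer: Delta = -0.398025


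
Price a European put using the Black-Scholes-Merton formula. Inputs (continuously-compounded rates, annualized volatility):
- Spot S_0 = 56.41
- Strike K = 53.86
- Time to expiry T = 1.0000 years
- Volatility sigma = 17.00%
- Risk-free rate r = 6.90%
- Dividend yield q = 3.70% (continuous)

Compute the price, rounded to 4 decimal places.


d1 = (ln(S/K) + (r - q + 0.5*sigma^2) * T) / (sigma * sqrt(T)) = 0.54534330
d2 = d1 - sigma * sqrt(T) = 0.37534330
exp(-rT) = 0.93332668; exp(-qT) = 0.96367614
P = K * exp(-rT) * N(-d2) - S_0 * exp(-qT) * N(-d1)
N(-d1) = 0.29275872; N(-d2) = 0.35370259
P = 53.8600 * 0.93332668 * 0.35370259 - 56.4100 * 0.96367614 * 0.29275872 = 1.8656

Answer: Price = 1.8656


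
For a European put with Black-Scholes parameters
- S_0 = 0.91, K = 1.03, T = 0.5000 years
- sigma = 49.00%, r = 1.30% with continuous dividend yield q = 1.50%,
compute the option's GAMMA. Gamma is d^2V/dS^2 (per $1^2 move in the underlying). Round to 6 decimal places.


Answer: Gamma = 1.234027

Derivation:
d1 = -0.1871509091; d2 = -0.5336332319
phi(d1) = 0.3920165328; exp(-qT) = 0.9925280548; exp(-rT) = 0.9935210793
Gamma = exp(-qT) * phi(d1) / (S * sigma * sqrt(T)) = 0.9925280548 * 0.3920165328 / (0.9100 * 0.4900 * 0.7071067812) = 1.234027


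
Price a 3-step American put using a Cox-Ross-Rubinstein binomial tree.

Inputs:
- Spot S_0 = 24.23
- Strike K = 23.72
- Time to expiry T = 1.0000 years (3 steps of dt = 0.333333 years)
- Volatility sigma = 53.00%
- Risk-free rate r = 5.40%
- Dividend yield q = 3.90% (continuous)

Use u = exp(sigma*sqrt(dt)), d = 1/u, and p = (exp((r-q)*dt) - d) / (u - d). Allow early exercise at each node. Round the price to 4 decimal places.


Answer: Price = V(0,0) = 4.8430

Derivation:
dt = T/N = 0.333333
u = exp(sigma*sqrt(dt)) = 1.357976; d = 1/u = 0.736390
p = (exp((r-q)*dt) - d) / (u - d) = 0.432157
Discount per step: exp(-r*dt) = 0.982161
Stock lattice S(k, i) with i counting down-moves:
  k=0: S(0,0) = 24.2300
  k=1: S(1,0) = 32.9038; S(1,1) = 17.8427
  k=2: S(2,0) = 44.6825; S(2,1) = 24.2300; S(2,2) = 13.1392
  k=3: S(3,0) = 60.6778; S(3,1) = 32.9038; S(3,2) = 17.8427; S(3,3) = 9.6756
Terminal payoffs V(N, i) = max(K - S_T, 0):
  V(3,0) = 0.000000; V(3,1) = 0.000000; V(3,2) = 5.877274; V(3,3) = 14.044426
Backward induction: V(k, i) = exp(-r*dt) * [p * V(k+1, i) + (1-p) * V(k+1, i+1)]; then take max(V_cont, immediate exercise) for American.
  V(2,0) = exp(-r*dt) * [p*0.000000 + (1-p)*0.000000] = 0.000000; exercise = 0.000000; V(2,0) = max -> 0.000000
  V(2,1) = exp(-r*dt) * [p*0.000000 + (1-p)*5.877274] = 3.277837; exercise = 0.000000; V(2,1) = max -> 3.277837
  V(2,2) = exp(-r*dt) * [p*5.877274 + (1-p)*14.044426] = 10.327362; exercise = 10.580798; V(2,2) = max -> 10.580798
  V(1,0) = exp(-r*dt) * [p*0.000000 + (1-p)*3.277837] = 1.828094; exercise = 0.000000; V(1,0) = max -> 1.828094
  V(1,1) = exp(-r*dt) * [p*3.277837 + (1-p)*10.580798] = 7.292325; exercise = 5.877274; V(1,1) = max -> 7.292325
  V(0,0) = exp(-r*dt) * [p*1.828094 + (1-p)*7.292325] = 4.842960; exercise = 0.000000; V(0,0) = max -> 4.842960


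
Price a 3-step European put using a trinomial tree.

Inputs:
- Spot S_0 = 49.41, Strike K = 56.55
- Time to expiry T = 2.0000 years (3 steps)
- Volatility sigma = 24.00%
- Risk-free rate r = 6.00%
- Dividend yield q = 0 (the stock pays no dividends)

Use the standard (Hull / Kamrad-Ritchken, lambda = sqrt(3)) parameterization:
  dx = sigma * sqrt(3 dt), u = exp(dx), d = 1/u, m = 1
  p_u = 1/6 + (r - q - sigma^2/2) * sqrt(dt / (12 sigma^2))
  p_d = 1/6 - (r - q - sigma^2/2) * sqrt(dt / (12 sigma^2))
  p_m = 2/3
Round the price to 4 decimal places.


dt = T/N = 0.666667; dx = sigma*sqrt(3*dt) = 0.339411
u = exp(dx) = 1.404121; d = 1/u = 0.712189
p_u = 0.197308, p_m = 0.666667, p_d = 0.136025
Discount per step: exp(-r*dt) = 0.960789
Stock lattice S(k, j) with j the centered position index:
  k=0: S(0,+0) = 49.4100
  k=1: S(1,-1) = 35.1893; S(1,+0) = 49.4100; S(1,+1) = 69.3776
  k=2: S(2,-2) = 25.0614; S(2,-1) = 35.1893; S(2,+0) = 49.4100; S(2,+1) = 69.3776; S(2,+2) = 97.4145
  k=3: S(3,-3) = 17.8485; S(3,-2) = 25.0614; S(3,-1) = 35.1893; S(3,+0) = 49.4100; S(3,+1) = 69.3776; S(3,+2) = 97.4145; S(3,+3) = 136.7818
Terminal payoffs V(N, j) = max(K - S_T, 0):
  V(3,-3) = 38.701507; V(3,-2) = 31.488562; V(3,-1) = 21.360717; V(3,+0) = 7.140000; V(3,+1) = 0.000000; V(3,+2) = 0.000000; V(3,+3) = 0.000000
Backward induction: V(k, j) = exp(-r*dt) * [p_u * V(k+1, j+1) + p_m * V(k+1, j) + p_d * V(k+1, j-1)]
  V(2,-2) = exp(-r*dt) * [p_u*21.360717 + p_m*31.488562 + p_d*38.701507] = 29.276600
  V(2,-1) = exp(-r*dt) * [p_u*7.140000 + p_m*21.360717 + p_d*31.488562] = 19.150936
  V(2,+0) = exp(-r*dt) * [p_u*0.000000 + p_m*7.140000 + p_d*21.360717] = 7.365027
  V(2,+1) = exp(-r*dt) * [p_u*0.000000 + p_m*0.000000 + p_d*7.140000] = 0.933139
  V(2,+2) = exp(-r*dt) * [p_u*0.000000 + p_m*0.000000 + p_d*0.000000] = 0.000000
  V(1,-1) = exp(-r*dt) * [p_u*7.365027 + p_m*19.150936 + p_d*29.276600] = 17.489086
  V(1,+0) = exp(-r*dt) * [p_u*0.933139 + p_m*7.365027 + p_d*19.150936] = 7.397259
  V(1,+1) = exp(-r*dt) * [p_u*0.000000 + p_m*0.933139 + p_d*7.365027] = 1.560248
  V(0,+0) = exp(-r*dt) * [p_u*1.560248 + p_m*7.397259 + p_d*17.489086] = 7.319597

Answer: Price = V(0,0) = 7.3196


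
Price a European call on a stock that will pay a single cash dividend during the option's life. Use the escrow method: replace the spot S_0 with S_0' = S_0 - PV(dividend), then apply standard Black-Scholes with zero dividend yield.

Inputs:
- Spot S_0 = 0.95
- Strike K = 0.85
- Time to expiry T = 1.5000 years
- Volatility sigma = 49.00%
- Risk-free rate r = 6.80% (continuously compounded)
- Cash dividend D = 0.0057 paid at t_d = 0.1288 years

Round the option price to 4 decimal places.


Answer: Price = 0.3018

Derivation:
PV(D) = D * exp(-r * t_d) = 0.0057 * 0.99127984 = 0.00565030
S_0' = S_0 - PV(D) = 0.9500 - 0.00565030 = 0.94434970
d1 = (ln(S_0'/K) + (r + sigma^2/2)*T) / (sigma*sqrt(T)) = 0.64542421
d2 = d1 - sigma*sqrt(T) = 0.04529923
exp(-rT) = 0.90302955
N(d1) = 0.74067384; N(d2) = 0.51806560
C = S_0' * N(d1) - K * exp(-rT) * N(d2) = 0.94434970 * 0.74067384 - 0.8500 * 0.90302955 * 0.51806560 = 0.3018


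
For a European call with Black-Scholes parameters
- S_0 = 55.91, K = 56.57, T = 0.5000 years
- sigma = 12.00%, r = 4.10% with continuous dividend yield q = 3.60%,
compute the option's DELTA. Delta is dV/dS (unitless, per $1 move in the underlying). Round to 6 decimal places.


Answer: Delta = 0.465076

Derivation:
d1 = -0.0664156445; d2 = -0.1512684583
phi(d1) = 0.3980633752; exp(-qT) = 0.9821610324; exp(-rT) = 0.9797086965
N(d1) = 0.4735234576
Delta = exp(-qT) * N(d1) = 0.9821610324 * 0.4735234576 = 0.465076


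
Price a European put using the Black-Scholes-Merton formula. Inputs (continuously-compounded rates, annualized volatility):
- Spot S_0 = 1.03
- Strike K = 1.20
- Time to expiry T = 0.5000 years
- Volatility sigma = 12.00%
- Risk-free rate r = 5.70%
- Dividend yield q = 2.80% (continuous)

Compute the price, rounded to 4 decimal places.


Answer: Price = 0.1526

Derivation:
d1 = (ln(S/K) + (r - q + 0.5*sigma^2) * T) / (sigma * sqrt(T)) = -1.58701578
d2 = d1 - sigma * sqrt(T) = -1.67186860
exp(-rT) = 0.97190229; exp(-qT) = 0.98609754
P = K * exp(-rT) * N(-d2) - S_0 * exp(-qT) * N(-d1)
N(-d1) = 0.94374546; N(-d2) = 0.95272488
P = 1.2000 * 0.97190229 * 0.95272488 - 1.0300 * 0.98609754 * 0.94374546 = 0.1526


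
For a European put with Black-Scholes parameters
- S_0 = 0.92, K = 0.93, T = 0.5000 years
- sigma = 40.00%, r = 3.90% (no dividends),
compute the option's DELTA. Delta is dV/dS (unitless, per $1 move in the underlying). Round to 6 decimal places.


d1 = 0.1721419070; d2 = -0.1107008055
phi(d1) = 0.3930749585; exp(-qT) = 1.0000000000; exp(-rT) = 0.9806888952
N(-d1) = 0.4316629837
Delta = -exp(-qT) * N(-d1) = -1.0000000000 * 0.4316629837 = -0.431663

Answer: Delta = -0.431663


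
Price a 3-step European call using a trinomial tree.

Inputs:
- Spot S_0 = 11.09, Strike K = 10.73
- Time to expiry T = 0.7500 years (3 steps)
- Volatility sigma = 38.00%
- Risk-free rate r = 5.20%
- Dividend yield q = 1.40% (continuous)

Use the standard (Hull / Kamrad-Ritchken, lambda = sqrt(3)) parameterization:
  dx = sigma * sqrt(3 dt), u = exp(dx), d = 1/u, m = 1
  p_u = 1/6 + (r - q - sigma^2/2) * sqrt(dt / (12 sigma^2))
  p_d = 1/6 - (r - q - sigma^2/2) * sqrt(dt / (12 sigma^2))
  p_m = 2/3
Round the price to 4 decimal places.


Answer: Price = V(0,0) = 1.6727

Derivation:
dt = T/N = 0.250000; dx = sigma*sqrt(3*dt) = 0.329090
u = exp(dx) = 1.389702; d = 1/u = 0.719579
p_u = 0.153676, p_m = 0.666667, p_d = 0.179657
Discount per step: exp(-r*dt) = 0.987084
Stock lattice S(k, j) with j the centered position index:
  k=0: S(0,+0) = 11.0900
  k=1: S(1,-1) = 7.9801; S(1,+0) = 11.0900; S(1,+1) = 15.4118
  k=2: S(2,-2) = 5.7423; S(2,-1) = 7.9801; S(2,+0) = 11.0900; S(2,+1) = 15.4118; S(2,+2) = 21.4178
  k=3: S(3,-3) = 4.1321; S(3,-2) = 5.7423; S(3,-1) = 7.9801; S(3,+0) = 11.0900; S(3,+1) = 15.4118; S(3,+2) = 21.4178; S(3,+3) = 29.7644
Terminal payoffs V(N, j) = max(S_T - K, 0):
  V(3,-3) = 0.000000; V(3,-2) = 0.000000; V(3,-1) = 0.000000; V(3,+0) = 0.360000; V(3,+1) = 4.681800; V(3,+2) = 10.687816; V(3,+3) = 19.034391
Backward induction: V(k, j) = exp(-r*dt) * [p_u * V(k+1, j+1) + p_m * V(k+1, j) + p_d * V(k+1, j-1)]
  V(2,-2) = exp(-r*dt) * [p_u*0.000000 + p_m*0.000000 + p_d*0.000000] = 0.000000
  V(2,-1) = exp(-r*dt) * [p_u*0.360000 + p_m*0.000000 + p_d*0.000000] = 0.054609
  V(2,+0) = exp(-r*dt) * [p_u*4.681800 + p_m*0.360000 + p_d*0.000000] = 0.947089
  V(2,+1) = exp(-r*dt) * [p_u*10.687816 + p_m*4.681800 + p_d*0.360000] = 4.765978
  V(2,+2) = exp(-r*dt) * [p_u*19.034391 + p_m*10.687816 + p_d*4.681800] = 10.750791
  V(1,-1) = exp(-r*dt) * [p_u*0.947089 + p_m*0.054609 + p_d*0.000000] = 0.179601
  V(1,+0) = exp(-r*dt) * [p_u*4.765978 + p_m*0.947089 + p_d*0.054609] = 1.355880
  V(1,+1) = exp(-r*dt) * [p_u*10.750791 + p_m*4.765978 + p_d*0.947089] = 4.935037
  V(0,+0) = exp(-r*dt) * [p_u*4.935037 + p_m*1.355880 + p_d*0.179601] = 1.672698


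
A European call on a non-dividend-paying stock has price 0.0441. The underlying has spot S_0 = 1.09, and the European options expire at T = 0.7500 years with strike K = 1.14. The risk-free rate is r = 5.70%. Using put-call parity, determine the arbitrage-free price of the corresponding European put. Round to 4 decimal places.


Answer: Put price = 0.0464

Derivation:
Put-call parity: C - P = S_0 * exp(-qT) - K * exp(-rT).
S_0 * exp(-qT) = 1.0900 * 1.00000000 = 1.09000000
K * exp(-rT) = 1.1400 * 0.95815090 = 1.09229202
P = C - S*exp(-qT) + K*exp(-rT)
P = 0.0441 - 1.09000000 + 1.09229202 = 0.0464


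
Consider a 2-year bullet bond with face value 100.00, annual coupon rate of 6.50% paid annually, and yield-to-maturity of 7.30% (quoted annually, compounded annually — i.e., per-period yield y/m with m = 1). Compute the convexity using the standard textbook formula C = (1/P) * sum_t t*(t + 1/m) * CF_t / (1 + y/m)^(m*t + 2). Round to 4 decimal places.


Coupon per period c = face * coupon_rate / m = 6.500000
Periods per year m = 1; per-period yield y/m = 0.073000
Number of cashflows N = 2
Cashflows (t years, CF_t, discount factor 1/(1+y/m)^(m*t), PV):
  t = 1.0000: CF_t = 6.500000, DF = 0.931966, PV = 6.057782
  t = 2.0000: CF_t = 106.500000, DF = 0.868561, PV = 92.501796
Price P = sum_t PV_t = 98.559578
Convexity numerator sum_t t*(t + 1/m) * CF_t / (1+y/m)^(m*t + 2):
  t = 1.0000: term = 10.523112
  t = 2.0000: term = 482.060970
Convexity = (1/P) * sum = 492.584082 / 98.559578 = 4.997831

Answer: Convexity = 4.9978


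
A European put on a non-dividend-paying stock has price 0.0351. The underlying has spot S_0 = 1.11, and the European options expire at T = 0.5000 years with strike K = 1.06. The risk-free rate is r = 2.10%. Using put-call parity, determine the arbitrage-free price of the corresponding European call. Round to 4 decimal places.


Put-call parity: C - P = S_0 * exp(-qT) - K * exp(-rT).
S_0 * exp(-qT) = 1.1100 * 1.00000000 = 1.11000000
K * exp(-rT) = 1.0600 * 0.98955493 = 1.04892823
C = P + S*exp(-qT) - K*exp(-rT)
C = 0.0351 + 1.11000000 - 1.04892823 = 0.0962

Answer: Call price = 0.0962


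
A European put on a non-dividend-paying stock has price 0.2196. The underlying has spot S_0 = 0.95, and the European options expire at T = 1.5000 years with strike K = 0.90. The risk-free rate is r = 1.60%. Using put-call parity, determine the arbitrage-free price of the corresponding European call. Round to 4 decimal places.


Answer: Call price = 0.2909

Derivation:
Put-call parity: C - P = S_0 * exp(-qT) - K * exp(-rT).
S_0 * exp(-qT) = 0.9500 * 1.00000000 = 0.95000000
K * exp(-rT) = 0.9000 * 0.97628571 = 0.87865714
C = P + S*exp(-qT) - K*exp(-rT)
C = 0.2196 + 0.95000000 - 0.87865714 = 0.2909


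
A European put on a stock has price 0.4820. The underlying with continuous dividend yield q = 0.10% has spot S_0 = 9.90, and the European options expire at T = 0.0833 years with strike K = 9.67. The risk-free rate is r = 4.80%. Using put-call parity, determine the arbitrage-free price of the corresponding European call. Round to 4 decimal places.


Put-call parity: C - P = S_0 * exp(-qT) - K * exp(-rT).
S_0 * exp(-qT) = 9.9000 * 0.99991670 = 9.89917536
K * exp(-rT) = 9.6700 * 0.99600958 = 9.63141267
C = P + S*exp(-qT) - K*exp(-rT)
C = 0.4820 + 9.89917536 - 9.63141267 = 0.7498

Answer: Call price = 0.7498


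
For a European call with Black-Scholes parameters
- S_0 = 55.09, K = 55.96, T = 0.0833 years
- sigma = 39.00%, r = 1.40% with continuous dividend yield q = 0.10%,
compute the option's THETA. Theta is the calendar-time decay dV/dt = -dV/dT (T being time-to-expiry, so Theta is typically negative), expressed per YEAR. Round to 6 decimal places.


Answer: Theta = -15.115487

Derivation:
d1 = -0.0733032682; d2 = -0.1858640518
phi(d1) = 0.3978718869; exp(-qT) = 0.9999167035; exp(-rT) = 0.9988344797
Theta = -S*exp(-qT)*phi(d1)*sigma/(2*sqrt(T)) - r*K*exp(-rT)*N(d2) + q*S*exp(-qT)*N(d1)
N(d1) = 0.4707823955; N(d2) = 0.4262756867; sqrt(T) = 0.2886173938
Term 1 = -55.0900 * 0.9999167035 * 0.3978718869 * 0.3900 / (2 * 0.2886173938) = -14.8078484110
Term 2 = -0.0140 * 55.9600 * 0.9988344797 * 0.4262756867 = -0.3335721852
Term 3 = 0.0010 * 55.0900 * 0.9999167035 * 0.4707823955 = 0.0259332418
Theta = -14.8078484110 + (-0.3335721852) + (0.0259332418) = -15.115487


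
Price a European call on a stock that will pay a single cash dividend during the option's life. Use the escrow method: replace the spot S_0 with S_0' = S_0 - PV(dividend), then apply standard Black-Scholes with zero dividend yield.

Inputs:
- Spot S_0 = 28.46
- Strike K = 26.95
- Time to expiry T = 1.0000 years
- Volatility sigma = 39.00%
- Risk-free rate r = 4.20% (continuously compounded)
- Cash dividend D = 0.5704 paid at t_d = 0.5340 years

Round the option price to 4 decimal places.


PV(D) = D * exp(-r * t_d) = 0.5704 * 0.97782164 = 0.55774946
S_0' = S_0 - PV(D) = 28.4600 - 0.55774946 = 27.90225054
d1 = (ln(S_0'/K) + (r + sigma^2/2)*T) / (sigma*sqrt(T)) = 0.39172834
d2 = d1 - sigma*sqrt(T) = 0.00172834
exp(-rT) = 0.95886978
N(d1) = 0.65237053; N(d2) = 0.50068951
C = S_0' * N(d1) - K * exp(-rT) * N(d2) = 27.90225054 * 0.65237053 - 26.9500 * 0.95886978 * 0.50068951 = 5.2640

Answer: Price = 5.2640


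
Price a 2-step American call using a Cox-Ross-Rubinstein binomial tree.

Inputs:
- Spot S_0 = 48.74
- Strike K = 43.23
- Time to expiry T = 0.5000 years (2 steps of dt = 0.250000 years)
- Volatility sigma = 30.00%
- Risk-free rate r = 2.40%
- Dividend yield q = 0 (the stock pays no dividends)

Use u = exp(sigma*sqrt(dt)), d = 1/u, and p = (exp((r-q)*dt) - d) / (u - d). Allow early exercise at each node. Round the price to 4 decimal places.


dt = T/N = 0.250000
u = exp(sigma*sqrt(dt)) = 1.161834; d = 1/u = 0.860708
p = (exp((r-q)*dt) - d) / (u - d) = 0.482555
Discount per step: exp(-r*dt) = 0.994018
Stock lattice S(k, i) with i counting down-moves:
  k=0: S(0,0) = 48.7400
  k=1: S(1,0) = 56.6278; S(1,1) = 41.9509
  k=2: S(2,0) = 65.7921; S(2,1) = 48.7400; S(2,2) = 36.1075
Terminal payoffs V(N, i) = max(S_T - K, 0):
  V(2,0) = 22.562118; V(2,1) = 5.510000; V(2,2) = 0.000000
Backward induction: V(k, i) = exp(-r*dt) * [p * V(k+1, i) + (1-p) * V(k+1, i+1)]; then take max(V_cont, immediate exercise) for American.
  V(1,0) = exp(-r*dt) * [p*22.562118 + (1-p)*5.510000] = 13.656404; exercise = 13.397801; V(1,0) = max -> 13.656404
  V(1,1) = exp(-r*dt) * [p*5.510000 + (1-p)*0.000000] = 2.642974; exercise = 0.000000; V(1,1) = max -> 2.642974
  V(0,0) = exp(-r*dt) * [p*13.656404 + (1-p)*2.642974] = 7.909960; exercise = 5.510000; V(0,0) = max -> 7.909960

Answer: Price = V(0,0) = 7.9100


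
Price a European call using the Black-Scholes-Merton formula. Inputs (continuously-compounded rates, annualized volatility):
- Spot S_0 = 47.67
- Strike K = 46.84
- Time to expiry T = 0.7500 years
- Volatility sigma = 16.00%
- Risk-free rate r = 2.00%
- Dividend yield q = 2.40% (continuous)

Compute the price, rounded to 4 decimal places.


d1 = (ln(S/K) + (r - q + 0.5*sigma^2) * T) / (sigma * sqrt(T)) = 0.17439392
d2 = d1 - sigma * sqrt(T) = 0.03582986
exp(-rT) = 0.98511194; exp(-qT) = 0.98216103
C = S_0 * exp(-qT) * N(d1) - K * exp(-rT) * N(d2)
N(d1) = 0.56922205; N(d2) = 0.51429099
C = 47.6700 * 0.98216103 * 0.56922205 - 46.8400 * 0.98511194 * 0.51429099 = 2.9200

Answer: Price = 2.9200


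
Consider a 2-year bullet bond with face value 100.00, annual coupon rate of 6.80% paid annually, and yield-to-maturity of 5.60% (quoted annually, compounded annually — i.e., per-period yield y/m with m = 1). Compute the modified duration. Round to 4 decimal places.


Coupon per period c = face * coupon_rate / m = 6.800000
Periods per year m = 1; per-period yield y/m = 0.056000
Number of cashflows N = 2
Cashflows (t years, CF_t, discount factor 1/(1+y/m)^(m*t), PV):
  t = 1.0000: CF_t = 6.800000, DF = 0.946970, PV = 6.439394
  t = 2.0000: CF_t = 106.800000, DF = 0.896752, PV = 95.773072
Price P = sum_t PV_t = 102.212466
First compute Macaulay numerator sum_t t * PV_t:
  t * PV_t at t = 1.0000: 6.439394
  t * PV_t at t = 2.0000: 191.546143
Macaulay duration D = 197.985537 / 102.212466 = 1.937000
Modified duration = D / (1 + y/m) = 1.937000 / (1 + 0.056000) = 1.834280

Answer: Modified duration = 1.8343


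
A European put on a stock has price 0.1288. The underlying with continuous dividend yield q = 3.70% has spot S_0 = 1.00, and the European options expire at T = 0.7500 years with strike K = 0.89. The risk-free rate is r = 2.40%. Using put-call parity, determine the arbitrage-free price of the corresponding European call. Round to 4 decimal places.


Put-call parity: C - P = S_0 * exp(-qT) - K * exp(-rT).
S_0 * exp(-qT) = 1.0000 * 0.97263149 = 0.97263149
K * exp(-rT) = 0.8900 * 0.98216103 = 0.87412332
C = P + S*exp(-qT) - K*exp(-rT)
C = 0.1288 + 0.97263149 - 0.87412332 = 0.2273

Answer: Call price = 0.2273


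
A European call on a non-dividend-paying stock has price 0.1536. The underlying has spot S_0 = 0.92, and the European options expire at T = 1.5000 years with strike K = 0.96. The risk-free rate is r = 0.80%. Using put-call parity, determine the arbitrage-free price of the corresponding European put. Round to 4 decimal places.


Answer: Put price = 0.1821

Derivation:
Put-call parity: C - P = S_0 * exp(-qT) - K * exp(-rT).
S_0 * exp(-qT) = 0.9200 * 1.00000000 = 0.92000000
K * exp(-rT) = 0.9600 * 0.98807171 = 0.94854884
P = C - S*exp(-qT) + K*exp(-rT)
P = 0.1536 - 0.92000000 + 0.94854884 = 0.1821


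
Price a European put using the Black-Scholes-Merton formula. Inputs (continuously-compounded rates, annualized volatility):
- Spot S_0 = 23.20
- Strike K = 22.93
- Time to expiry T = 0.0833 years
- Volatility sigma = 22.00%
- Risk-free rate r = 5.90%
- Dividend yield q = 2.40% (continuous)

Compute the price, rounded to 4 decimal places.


d1 = (ln(S/K) + (r - q + 0.5*sigma^2) * T) / (sigma * sqrt(T)) = 0.26202575
d2 = d1 - sigma * sqrt(T) = 0.19852993
exp(-rT) = 0.99509736; exp(-qT) = 0.99800280
P = K * exp(-rT) * N(-d2) - S_0 * exp(-qT) * N(-d1)
N(-d1) = 0.39665079; N(-d2) = 0.42131524
P = 22.9300 * 0.99509736 * 0.42131524 - 23.2000 * 0.99800280 * 0.39665079 = 0.4295

Answer: Price = 0.4295


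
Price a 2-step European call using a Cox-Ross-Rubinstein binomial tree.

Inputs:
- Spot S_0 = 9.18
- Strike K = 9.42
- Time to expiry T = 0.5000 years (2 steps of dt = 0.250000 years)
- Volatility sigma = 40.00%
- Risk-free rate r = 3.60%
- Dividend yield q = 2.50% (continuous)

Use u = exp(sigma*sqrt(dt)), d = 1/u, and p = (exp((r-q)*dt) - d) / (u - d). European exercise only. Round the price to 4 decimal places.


Answer: Price = V(0,0) = 0.8769

Derivation:
dt = T/N = 0.250000
u = exp(sigma*sqrt(dt)) = 1.221403; d = 1/u = 0.818731
p = (exp((r-q)*dt) - d) / (u - d) = 0.457005
Discount per step: exp(-r*dt) = 0.991040
Stock lattice S(k, i) with i counting down-moves:
  k=0: S(0,0) = 9.1800
  k=1: S(1,0) = 11.2125; S(1,1) = 7.5159
  k=2: S(2,0) = 13.6950; S(2,1) = 9.1800; S(2,2) = 6.1535
Terminal payoffs V(N, i) = max(S_T - K, 0):
  V(2,0) = 4.274951; V(2,1) = 0.000000; V(2,2) = 0.000000
Backward induction: V(k, i) = exp(-r*dt) * [p * V(k+1, i) + (1-p) * V(k+1, i+1)].
  V(1,0) = exp(-r*dt) * [p*4.274951 + (1-p)*0.000000] = 1.936169
  V(1,1) = exp(-r*dt) * [p*0.000000 + (1-p)*0.000000] = 0.000000
  V(0,0) = exp(-r*dt) * [p*1.936169 + (1-p)*0.000000] = 0.876911


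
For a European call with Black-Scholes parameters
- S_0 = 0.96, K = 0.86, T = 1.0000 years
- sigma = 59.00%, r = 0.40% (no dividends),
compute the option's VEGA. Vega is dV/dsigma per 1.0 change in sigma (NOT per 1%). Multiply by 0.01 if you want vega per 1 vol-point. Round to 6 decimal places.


d1 = 0.4882218563; d2 = -0.1017781437
phi(d1) = 0.3541202183; exp(-qT) = 1.0000000000; exp(-rT) = 0.9960079893
Vega = S * exp(-qT) * phi(d1) * sqrt(T) = 0.9600 * 1.0000000000 * 0.3541202183 * 1.0000000000 = 0.339955

Answer: Vega = 0.339955


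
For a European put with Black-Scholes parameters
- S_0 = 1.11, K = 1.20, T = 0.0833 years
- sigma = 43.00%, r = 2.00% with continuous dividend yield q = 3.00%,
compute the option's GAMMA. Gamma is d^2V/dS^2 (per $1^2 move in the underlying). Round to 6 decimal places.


d1 = -0.5728470399; d2 = -0.6969525192
phi(d1) = 0.3385730521; exp(-qT) = 0.9975041199; exp(-rT) = 0.9983353870
Gamma = exp(-qT) * phi(d1) / (S * sigma * sqrt(T)) = 0.9975041199 * 0.3385730521 / (1.1100 * 0.4300 * 0.2886173938) = 2.451620

Answer: Gamma = 2.451620


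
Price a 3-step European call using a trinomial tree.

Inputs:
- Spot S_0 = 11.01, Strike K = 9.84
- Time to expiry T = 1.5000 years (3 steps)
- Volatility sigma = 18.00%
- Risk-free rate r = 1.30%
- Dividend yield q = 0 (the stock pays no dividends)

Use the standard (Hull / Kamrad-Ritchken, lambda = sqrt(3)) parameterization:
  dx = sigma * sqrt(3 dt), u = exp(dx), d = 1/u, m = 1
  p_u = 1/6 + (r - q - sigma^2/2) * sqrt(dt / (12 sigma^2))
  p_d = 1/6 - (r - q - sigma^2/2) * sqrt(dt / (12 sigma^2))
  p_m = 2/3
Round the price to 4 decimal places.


dt = T/N = 0.500000; dx = sigma*sqrt(3*dt) = 0.220454
u = exp(dx) = 1.246643; d = 1/u = 0.802154
p_u = 0.163038, p_m = 0.666667, p_d = 0.170296
Discount per step: exp(-r*dt) = 0.993521
Stock lattice S(k, j) with j the centered position index:
  k=0: S(0,+0) = 11.0100
  k=1: S(1,-1) = 8.8317; S(1,+0) = 11.0100; S(1,+1) = 13.7255
  k=2: S(2,-2) = 7.0844; S(2,-1) = 8.8317; S(2,+0) = 11.0100; S(2,+1) = 13.7255; S(2,+2) = 17.1108
  k=3: S(3,-3) = 5.6828; S(3,-2) = 7.0844; S(3,-1) = 8.8317; S(3,+0) = 11.0100; S(3,+1) = 13.7255; S(3,+2) = 17.1108; S(3,+3) = 21.3311
Terminal payoffs V(N, j) = max(S_T - K, 0):
  V(3,-3) = 0.000000; V(3,-2) = 0.000000; V(3,-1) = 0.000000; V(3,+0) = 1.170000; V(3,+1) = 3.885536; V(3,+2) = 7.270839; V(3,+3) = 11.491102
Backward induction: V(k, j) = exp(-r*dt) * [p_u * V(k+1, j+1) + p_m * V(k+1, j) + p_d * V(k+1, j-1)]
  V(2,-2) = exp(-r*dt) * [p_u*0.000000 + p_m*0.000000 + p_d*0.000000] = 0.000000
  V(2,-1) = exp(-r*dt) * [p_u*1.170000 + p_m*0.000000 + p_d*0.000000] = 0.189518
  V(2,+0) = exp(-r*dt) * [p_u*3.885536 + p_m*1.170000 + p_d*0.000000] = 1.404331
  V(2,+1) = exp(-r*dt) * [p_u*7.270839 + p_m*3.885536 + p_d*1.170000] = 3.949271
  V(2,+2) = exp(-r*dt) * [p_u*11.491102 + p_m*7.270839 + p_d*3.885536] = 7.334569
  V(1,-1) = exp(-r*dt) * [p_u*1.404331 + p_m*0.189518 + p_d*0.000000] = 0.353003
  V(1,+0) = exp(-r*dt) * [p_u*3.949271 + p_m*1.404331 + p_d*0.189518] = 1.601929
  V(1,+1) = exp(-r*dt) * [p_u*7.334569 + p_m*3.949271 + p_d*1.404331] = 4.041455
  V(0,+0) = exp(-r*dt) * [p_u*4.041455 + p_m*1.601929 + p_d*0.353003] = 1.775400

Answer: Price = V(0,0) = 1.7754


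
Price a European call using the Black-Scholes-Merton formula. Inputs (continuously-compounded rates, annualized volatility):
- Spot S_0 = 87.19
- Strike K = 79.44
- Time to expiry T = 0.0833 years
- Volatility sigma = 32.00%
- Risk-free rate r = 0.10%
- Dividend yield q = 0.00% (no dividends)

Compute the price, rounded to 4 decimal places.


d1 = (ln(S/K) + (r - q + 0.5*sigma^2) * T) / (sigma * sqrt(T)) = 1.05498542
d2 = d1 - sigma * sqrt(T) = 0.96262786
exp(-rT) = 0.99991670; exp(-qT) = 1.00000000
C = S_0 * exp(-qT) * N(d1) - K * exp(-rT) * N(d2)
N(d1) = 0.85428400; N(d2) = 0.83213284
C = 87.1900 * 1.00000000 * 0.85428400 - 79.4400 * 0.99991670 * 0.83213284 = 8.3859

Answer: Price = 8.3859


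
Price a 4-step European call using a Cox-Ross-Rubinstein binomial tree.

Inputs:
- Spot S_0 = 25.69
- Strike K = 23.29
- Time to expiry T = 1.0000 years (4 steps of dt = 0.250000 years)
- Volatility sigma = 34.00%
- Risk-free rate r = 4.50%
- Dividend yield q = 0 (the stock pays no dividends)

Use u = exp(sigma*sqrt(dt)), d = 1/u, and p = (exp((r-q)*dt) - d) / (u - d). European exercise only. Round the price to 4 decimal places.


dt = T/N = 0.250000
u = exp(sigma*sqrt(dt)) = 1.185305; d = 1/u = 0.843665
p = (exp((r-q)*dt) - d) / (u - d) = 0.490717
Discount per step: exp(-r*dt) = 0.988813
Stock lattice S(k, i) with i counting down-moves:
  k=0: S(0,0) = 25.6900
  k=1: S(1,0) = 30.4505; S(1,1) = 21.6737
  k=2: S(2,0) = 36.0931; S(2,1) = 25.6900; S(2,2) = 18.2854
  k=3: S(3,0) = 42.7813; S(3,1) = 30.4505; S(3,2) = 21.6737; S(3,3) = 15.4267
  k=4: S(4,0) = 50.7089; S(4,1) = 36.0931; S(4,2) = 25.6900; S(4,3) = 18.2854; S(4,4) = 13.0150
Terminal payoffs V(N, i) = max(S_T - K, 0):
  V(4,0) = 27.418919; V(4,1) = 12.803104; V(4,2) = 2.400000; V(4,3) = 0.000000; V(4,4) = 0.000000
Backward induction: V(k, i) = exp(-r*dt) * [p * V(k+1, i) + (1-p) * V(k+1, i+1)].
  V(3,0) = exp(-r*dt) * [p*27.418919 + (1-p)*12.803104] = 19.751875
  V(3,1) = exp(-r*dt) * [p*12.803104 + (1-p)*2.400000] = 7.421026
  V(3,2) = exp(-r*dt) * [p*2.400000 + (1-p)*0.000000] = 1.164547
  V(3,3) = exp(-r*dt) * [p*0.000000 + (1-p)*0.000000] = 0.000000
  V(2,0) = exp(-r*dt) * [p*19.751875 + (1-p)*7.421026] = 13.321277
  V(2,1) = exp(-r*dt) * [p*7.421026 + (1-p)*1.164547] = 4.187336
  V(2,2) = exp(-r*dt) * [p*1.164547 + (1-p)*0.000000] = 0.565070
  V(1,0) = exp(-r*dt) * [p*13.321277 + (1-p)*4.187336] = 8.572534
  V(1,1) = exp(-r*dt) * [p*4.187336 + (1-p)*0.565070] = 2.316373
  V(0,0) = exp(-r*dt) * [p*8.572534 + (1-p)*2.316373] = 5.326123

Answer: Price = V(0,0) = 5.3261


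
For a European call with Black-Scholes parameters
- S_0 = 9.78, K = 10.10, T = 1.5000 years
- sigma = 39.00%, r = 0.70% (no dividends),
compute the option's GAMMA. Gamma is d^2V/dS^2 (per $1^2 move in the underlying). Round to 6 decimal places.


Answer: Gamma = 0.083818

Derivation:
d1 = 0.1934030431; d2 = -0.2842474568
phi(d1) = 0.3915504526; exp(-qT) = 1.0000000000; exp(-rT) = 0.9895549326
Gamma = exp(-qT) * phi(d1) / (S * sigma * sqrt(T)) = 1.0000000000 * 0.3915504526 / (9.7800 * 0.3900 * 1.2247448714) = 0.083818
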